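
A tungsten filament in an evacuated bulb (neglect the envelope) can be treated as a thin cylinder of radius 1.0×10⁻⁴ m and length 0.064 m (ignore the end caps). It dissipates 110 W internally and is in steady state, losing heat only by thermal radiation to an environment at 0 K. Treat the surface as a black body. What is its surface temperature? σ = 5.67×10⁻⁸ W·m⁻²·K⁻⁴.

Steady state: internal power = radiated power, P = εσA T⁴.
Radiating area A = 2πrL = 4.021×10⁻⁵ m².
T⁴ = P/(εσA) = 110/(1.0·5.67×10⁻⁸·4.021×10⁻⁵) = 4.824×10¹³ K⁴.
T = (4.824×10¹³)^(1/4).

T ≈ 2640 K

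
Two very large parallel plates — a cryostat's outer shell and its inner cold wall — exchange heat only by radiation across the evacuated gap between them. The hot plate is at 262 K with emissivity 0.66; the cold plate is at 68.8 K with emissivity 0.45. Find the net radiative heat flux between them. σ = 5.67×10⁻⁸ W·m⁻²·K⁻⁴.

For two infinite grey parallel plates, q = σ(T₁⁴ − T₂⁴)/(1/ε₁ + 1/ε₂ − 1).
T₁⁴ − T₂⁴ = 4.712×10⁹ − 2.241×10⁷ = 4.690×10⁹ K⁴.
1/ε₁ + 1/ε₂ − 1 = 1.515 + 2.222 − 1 = 2.737.
q = 5.67×10⁻⁸ × 4.690×10⁹ / 2.737.

q ≈ 97.1 W/m²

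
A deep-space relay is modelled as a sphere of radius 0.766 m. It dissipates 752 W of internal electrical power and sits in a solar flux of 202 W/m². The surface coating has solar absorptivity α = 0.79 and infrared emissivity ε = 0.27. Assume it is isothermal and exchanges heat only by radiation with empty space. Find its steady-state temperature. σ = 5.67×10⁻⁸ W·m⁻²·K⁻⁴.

At steady state, absorbed solar power + internal power = radiated power.
Absorbed: α·S·A_cross = 0.79·202·1.843 = 294.2 W (cross-section πr²).
Total input = 294.2 + 752 = 1046 W.
Radiated: εσ·A_surf·T⁴ with A_surf = 4πr² = 7.373 m².
T⁴ = 1046/(0.27·5.67×10⁻⁸·7.373) = 9.268×10⁹ K⁴.

T ≈ 310 K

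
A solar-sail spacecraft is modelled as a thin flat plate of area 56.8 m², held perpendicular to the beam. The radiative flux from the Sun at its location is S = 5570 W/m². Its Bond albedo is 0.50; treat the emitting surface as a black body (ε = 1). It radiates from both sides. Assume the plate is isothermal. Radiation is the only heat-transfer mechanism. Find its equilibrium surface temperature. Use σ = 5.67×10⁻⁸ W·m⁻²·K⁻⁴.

At equilibrium, absorbed power = emitted power.
Absorbing cross-section = A = 56.80 m²; emitting surface = 2A = 113.6 m² (ratio 2).
(1−a)S·A_cross = εσ·A_surf·T⁴  ⇒  T⁴ = (1−a)S/(2σ).
T⁴ = 0.500·5570/(2·5.67×10⁻⁸) = 2.456×10¹⁰ K⁴.
T = (2.456×10¹⁰)^(1/4).

T ≈ 396 K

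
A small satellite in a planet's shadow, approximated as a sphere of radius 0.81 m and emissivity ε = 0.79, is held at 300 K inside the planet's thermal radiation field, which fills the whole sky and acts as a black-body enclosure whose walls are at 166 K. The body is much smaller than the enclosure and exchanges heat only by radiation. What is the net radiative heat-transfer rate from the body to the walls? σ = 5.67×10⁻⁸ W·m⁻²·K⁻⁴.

P_net ≈ 2710 W

For a small grey body in a large enclosure: P_net = εσA(T_body⁴ − T_wall⁴).
A = 4πr² = 8.245 m²; T_body⁴ − T_wall⁴ = 8.100×10⁹ − 7.593×10⁸ = 7.341×10⁹ K⁴.
|P_net| = 0.79·5.67×10⁻⁸·8.245·7.341×10⁹.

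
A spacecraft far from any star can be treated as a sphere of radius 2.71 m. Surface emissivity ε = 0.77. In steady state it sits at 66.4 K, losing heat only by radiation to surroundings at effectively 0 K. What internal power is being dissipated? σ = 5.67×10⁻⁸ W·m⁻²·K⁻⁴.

P ≈ 78.3 W

Steady state: P = εσA T⁴.
A = 4πr² = 92.29 m²; T⁴ = (66.4)⁴ = 1.944×10⁷ K⁴.
P = 0.77 × 5.67×10⁻⁸ × 92.29 × 1.944×10⁷.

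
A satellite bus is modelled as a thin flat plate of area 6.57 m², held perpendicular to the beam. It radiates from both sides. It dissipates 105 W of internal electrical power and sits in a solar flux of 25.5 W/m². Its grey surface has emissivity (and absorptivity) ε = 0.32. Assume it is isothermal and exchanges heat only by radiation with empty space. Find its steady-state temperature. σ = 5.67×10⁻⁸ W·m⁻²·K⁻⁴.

T ≈ 161 K

At steady state, absorbed solar power + internal power = radiated power.
Absorbed: α·S·A_cross = 0.32·25.5·6.570 = 53.61 W (cross-section A).
Total input = 53.61 + 105 = 158.6 W.
Radiated: εσ·A_surf·T⁴ with A_surf = 2A = 13.14 m².
T⁴ = 158.6/(0.32·5.67×10⁻⁸·13.14) = 6.653×10⁸ K⁴.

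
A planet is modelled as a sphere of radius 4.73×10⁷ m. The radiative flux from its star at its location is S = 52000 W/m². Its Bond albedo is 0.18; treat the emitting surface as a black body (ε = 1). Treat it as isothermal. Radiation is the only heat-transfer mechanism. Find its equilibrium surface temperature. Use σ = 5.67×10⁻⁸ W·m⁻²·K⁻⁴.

T ≈ 658 K

At equilibrium, absorbed power = emitted power.
Absorbing cross-section = πr² = 7.029×10¹⁵ m²; emitting surface = 4πr² = 2.811×10¹⁶ m² (ratio 4).
(1−a)S·A_cross = εσ·A_surf·T⁴  ⇒  T⁴ = (1−a)S/(4σ).
T⁴ = 0.820·52000/(4·5.67×10⁻⁸) = 1.880×10¹¹ K⁴.
T = (1.880×10¹¹)^(1/4).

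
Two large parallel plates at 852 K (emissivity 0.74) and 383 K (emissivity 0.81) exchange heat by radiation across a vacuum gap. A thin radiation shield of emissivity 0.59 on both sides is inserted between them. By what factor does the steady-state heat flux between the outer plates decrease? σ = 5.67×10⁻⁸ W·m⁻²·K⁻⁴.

Without shield: q₀ = σΔ(T⁴)/(1/ε₁+1/ε₂−1) with denominator 1.586.
With shield the two gaps are in series; the resistances add: (1/ε₁+1/ε_s−1)+(1/ε_s+1/ε₂−1) = 2.046+1.929 = 3.976.
Heat-flux ratio q₀/q = 3.976/1.586.

factor ≈ 2.51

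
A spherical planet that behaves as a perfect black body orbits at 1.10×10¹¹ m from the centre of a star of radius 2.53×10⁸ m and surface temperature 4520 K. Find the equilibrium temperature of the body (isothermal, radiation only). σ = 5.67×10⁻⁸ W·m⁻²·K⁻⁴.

T ≈ 153 K

The star's surface emits σT_*⁴; at distance d the flux is S = σT_*⁴(R_*/d)².
S = 5.67×10⁻⁸·(4520)⁴·(2.53×10⁸/1.10×10¹¹)² = 125.2 W/m².
For an isothermal sphere T⁴ = (1−a)S/(4σ) = 5.520×10⁸ K⁴.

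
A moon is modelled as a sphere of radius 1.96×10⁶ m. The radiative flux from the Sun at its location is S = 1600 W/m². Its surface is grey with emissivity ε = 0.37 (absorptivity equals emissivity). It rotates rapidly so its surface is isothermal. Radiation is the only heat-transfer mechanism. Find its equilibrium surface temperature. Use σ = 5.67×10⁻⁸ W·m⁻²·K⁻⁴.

At equilibrium, absorbed power = emitted power.
Absorbing cross-section = πr² = 1.207×10¹³ m²; emitting surface = 4πr² = 4.827×10¹³ m² (ratio 4).
εS·A_cross = εσ·A_surf·T⁴  ⇒  T⁴ = S/(4σ)   (ε cancels).
T⁴ = 1600/(4·5.67×10⁻⁸) = 7.055×10⁹ K⁴.
T = (7.055×10⁹)^(1/4).

T ≈ 290 K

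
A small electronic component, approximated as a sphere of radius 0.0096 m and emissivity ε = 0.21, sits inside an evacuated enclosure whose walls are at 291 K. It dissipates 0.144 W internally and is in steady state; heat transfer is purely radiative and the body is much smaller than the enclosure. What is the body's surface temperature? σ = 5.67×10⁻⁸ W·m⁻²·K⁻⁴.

For a small grey body in a large enclosure, net radiated power = εσA(T⁴ − T_w⁴).
Steady state: P = εσA(T⁴ − T_w⁴) with A = 4πr² = 0.001158 m².
T⁴ = P/(εσA) + T_w⁴ = 0.144/(0.21·5.67×10⁻⁸·0.001158) + (291)⁴
    = 1.044×10¹⁰ + 7.171×10⁹ = 1.761×10¹⁰ K⁴.

T ≈ 364 K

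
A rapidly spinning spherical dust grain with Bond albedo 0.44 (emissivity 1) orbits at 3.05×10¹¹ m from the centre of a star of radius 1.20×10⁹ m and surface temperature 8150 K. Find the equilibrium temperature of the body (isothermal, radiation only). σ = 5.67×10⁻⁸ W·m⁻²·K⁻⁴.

T ≈ 313 K

The star's surface emits σT_*⁴; at distance d the flux is S = σT_*⁴(R_*/d)².
S = 5.67×10⁻⁸·(8150)⁴·(1.20×10⁹/3.05×10¹¹)² = 3872 W/m².
For an isothermal sphere T⁴ = (1−a)S/(4σ) = 9.561×10⁹ K⁴.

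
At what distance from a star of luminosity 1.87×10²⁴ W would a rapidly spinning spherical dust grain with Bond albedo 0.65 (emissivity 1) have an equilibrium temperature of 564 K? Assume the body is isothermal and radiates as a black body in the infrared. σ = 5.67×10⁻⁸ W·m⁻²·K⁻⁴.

For an isothermal black-emitting sphere, (1−a)S·πr² = σ·4πr²·T⁴ ⇒ S = 4σT⁴/(1−a).
S = 4·5.67×10⁻⁸·(564)⁴/0.350 = 65570 W/m².
Flux falls as S = L/(4πd²), so d = √(L/(4πS)) = √(1.87×10²⁴/(4π·65570)).

d ≈ 1.51×10⁹ m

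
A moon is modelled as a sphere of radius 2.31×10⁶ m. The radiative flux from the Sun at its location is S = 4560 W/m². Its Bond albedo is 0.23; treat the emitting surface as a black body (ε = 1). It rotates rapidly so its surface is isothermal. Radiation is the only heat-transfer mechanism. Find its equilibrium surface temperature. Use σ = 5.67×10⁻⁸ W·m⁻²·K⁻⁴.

At equilibrium, absorbed power = emitted power.
Absorbing cross-section = πr² = 1.676×10¹³ m²; emitting surface = 4πr² = 6.706×10¹³ m² (ratio 4).
(1−a)S·A_cross = εσ·A_surf·T⁴  ⇒  T⁴ = (1−a)S/(4σ).
T⁴ = 0.770·4560/(4·5.67×10⁻⁸) = 1.548×10¹⁰ K⁴.
T = (1.548×10¹⁰)^(1/4).

T ≈ 353 K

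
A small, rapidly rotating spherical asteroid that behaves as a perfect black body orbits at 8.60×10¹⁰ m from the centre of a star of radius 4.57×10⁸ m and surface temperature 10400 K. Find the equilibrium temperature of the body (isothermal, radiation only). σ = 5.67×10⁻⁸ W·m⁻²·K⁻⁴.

T ≈ 536 K

The star's surface emits σT_*⁴; at distance d the flux is S = σT_*⁴(R_*/d)².
S = 5.67×10⁻⁸·(10400)⁴·(4.57×10⁸/8.60×10¹⁰)² = 18730 W/m².
For an isothermal sphere T⁴ = (1−a)S/(4σ) = 8.259×10¹⁰ K⁴.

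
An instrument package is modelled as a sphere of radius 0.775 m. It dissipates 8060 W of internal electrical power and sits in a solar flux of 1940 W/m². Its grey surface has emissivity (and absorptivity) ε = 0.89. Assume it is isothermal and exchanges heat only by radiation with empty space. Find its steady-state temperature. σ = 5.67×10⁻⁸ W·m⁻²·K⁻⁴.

At steady state, absorbed solar power + internal power = radiated power.
Absorbed: α·S·A_cross = 0.89·1940·1.887 = 3258 W (cross-section πr²).
Total input = 3258 + 8060 = 11320 W.
Radiated: εσ·A_surf·T⁴ with A_surf = 4πr² = 7.548 m².
T⁴ = 11320/(0.89·5.67×10⁻⁸·7.548) = 2.972×10¹⁰ K⁴.

T ≈ 415 K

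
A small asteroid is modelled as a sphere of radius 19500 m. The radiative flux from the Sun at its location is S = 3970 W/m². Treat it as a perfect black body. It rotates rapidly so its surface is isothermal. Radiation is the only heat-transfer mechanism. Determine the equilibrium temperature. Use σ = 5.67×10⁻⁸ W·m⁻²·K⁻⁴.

T ≈ 364 K

At equilibrium, absorbed power = emitted power.
Absorbing cross-section = πr² = 1.195×10⁹ m²; emitting surface = 4πr² = 4.778×10⁹ m² (ratio 4).
S·A_cross = εσ·A_surf·T⁴  ⇒  T⁴ = S/(4σ).
T⁴ = 1.00·3970/(4·5.67×10⁻⁸) = 1.750×10¹⁰ K⁴.
T = (1.750×10¹⁰)^(1/4).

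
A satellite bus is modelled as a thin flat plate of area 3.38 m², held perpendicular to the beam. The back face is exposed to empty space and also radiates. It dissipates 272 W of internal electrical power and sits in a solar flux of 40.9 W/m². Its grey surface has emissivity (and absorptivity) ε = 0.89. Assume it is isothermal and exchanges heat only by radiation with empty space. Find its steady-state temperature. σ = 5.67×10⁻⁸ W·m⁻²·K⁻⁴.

At steady state, absorbed solar power + internal power = radiated power.
Absorbed: α·S·A_cross = 0.89·40.9·3.380 = 123.0 W (cross-section A).
Total input = 123.0 + 272 = 395.0 W.
Radiated: εσ·A_surf·T⁴ with A_surf = 2A = 6.760 m².
T⁴ = 395.0/(0.89·5.67×10⁻⁸·6.760) = 1.158×10⁹ K⁴.

T ≈ 184 K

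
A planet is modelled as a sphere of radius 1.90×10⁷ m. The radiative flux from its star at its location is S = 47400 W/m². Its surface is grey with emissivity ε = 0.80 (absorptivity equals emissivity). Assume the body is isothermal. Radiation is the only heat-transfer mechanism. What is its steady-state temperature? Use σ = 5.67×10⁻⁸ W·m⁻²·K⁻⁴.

At equilibrium, absorbed power = emitted power.
Absorbing cross-section = πr² = 1.134×10¹⁵ m²; emitting surface = 4πr² = 4.536×10¹⁵ m² (ratio 4).
εS·A_cross = εσ·A_surf·T⁴  ⇒  T⁴ = S/(4σ)   (ε cancels).
T⁴ = 47400/(4·5.67×10⁻⁸) = 2.090×10¹¹ K⁴.
T = (2.090×10¹¹)^(1/4).

T ≈ 676 K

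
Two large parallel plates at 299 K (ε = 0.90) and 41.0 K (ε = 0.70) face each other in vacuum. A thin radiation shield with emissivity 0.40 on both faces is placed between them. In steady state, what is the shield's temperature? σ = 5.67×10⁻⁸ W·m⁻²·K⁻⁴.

In steady state the net flux on the hot side equals that on the cold side.
σ(T₁⁴−T_s⁴)/D₁ = σ(T_s⁴−T₂⁴)/D₂, with D₁ = 1/ε₁+1/ε_s−1 = 2.611, D₂ = 1/ε_s+1/ε₂−1 = 2.929.
Solve for T_s⁴: T_s⁴ = (D₂·T₁⁴ + D₁·T₂⁴)/(D₁+D₂) = 4.227×10⁹ K⁴.

T_s ≈ 255 K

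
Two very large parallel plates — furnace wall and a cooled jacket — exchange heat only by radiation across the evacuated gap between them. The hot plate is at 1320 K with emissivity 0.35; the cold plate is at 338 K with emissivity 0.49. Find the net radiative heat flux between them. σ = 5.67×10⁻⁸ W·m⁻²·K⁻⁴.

q ≈ 44000 W/m²

For two infinite grey parallel plates, q = σ(T₁⁴ − T₂⁴)/(1/ε₁ + 1/ε₂ − 1).
T₁⁴ − T₂⁴ = 3.036×10¹² − 1.305×10¹⁰ = 3.023×10¹² K⁴.
1/ε₁ + 1/ε₂ − 1 = 2.857 + 2.041 − 1 = 3.898.
q = 5.67×10⁻⁸ × 3.023×10¹² / 3.898.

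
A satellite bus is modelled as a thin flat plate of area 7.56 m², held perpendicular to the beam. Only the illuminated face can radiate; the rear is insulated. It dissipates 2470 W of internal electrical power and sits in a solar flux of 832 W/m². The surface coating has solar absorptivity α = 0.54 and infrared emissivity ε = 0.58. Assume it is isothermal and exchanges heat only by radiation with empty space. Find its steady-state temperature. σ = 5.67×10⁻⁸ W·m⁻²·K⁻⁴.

At steady state, absorbed solar power + internal power = radiated power.
Absorbed: α·S·A_cross = 0.54·832·7.560 = 3397 W (cross-section A).
Total input = 3397 + 2470 = 5867 W.
Radiated: εσ·A_surf·T⁴ with A_surf = A = 7.560 m².
T⁴ = 5867/(0.58·5.67×10⁻⁸·7.560) = 2.360×10¹⁰ K⁴.

T ≈ 392 K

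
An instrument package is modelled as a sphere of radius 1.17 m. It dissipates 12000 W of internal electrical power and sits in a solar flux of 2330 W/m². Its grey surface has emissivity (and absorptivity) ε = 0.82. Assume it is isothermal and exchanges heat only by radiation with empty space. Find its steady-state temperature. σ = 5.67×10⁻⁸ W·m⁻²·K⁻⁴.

T ≈ 399 K

At steady state, absorbed solar power + internal power = radiated power.
Absorbed: α·S·A_cross = 0.82·2330·4.301 = 8217 W (cross-section πr²).
Total input = 8217 + 12000 = 20220 W.
Radiated: εσ·A_surf·T⁴ with A_surf = 4πr² = 17.20 m².
T⁴ = 20220/(0.82·5.67×10⁻⁸·17.20) = 2.528×10¹⁰ K⁴.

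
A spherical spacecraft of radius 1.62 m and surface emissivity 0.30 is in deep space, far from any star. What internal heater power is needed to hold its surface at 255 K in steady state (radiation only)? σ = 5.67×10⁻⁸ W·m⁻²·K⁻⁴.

P ≈ 2370 W

P = εσ·4πr²·T⁴.
4πr² = 32.98 m²; T⁴ = 4.228×10⁹ K⁴.
P = 0.30·5.67×10⁻⁸·32.98·4.228×10⁹.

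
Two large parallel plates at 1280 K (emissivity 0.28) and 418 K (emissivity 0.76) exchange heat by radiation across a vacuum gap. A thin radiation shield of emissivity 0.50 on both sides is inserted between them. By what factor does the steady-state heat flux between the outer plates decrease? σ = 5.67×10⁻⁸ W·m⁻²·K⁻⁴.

factor ≈ 1.77

Without shield: q₀ = σΔ(T⁴)/(1/ε₁+1/ε₂−1) with denominator 3.887.
With shield the two gaps are in series; the resistances add: (1/ε₁+1/ε_s−1)+(1/ε_s+1/ε₂−1) = 4.571+2.316 = 6.887.
Heat-flux ratio q₀/q = 6.887/3.887.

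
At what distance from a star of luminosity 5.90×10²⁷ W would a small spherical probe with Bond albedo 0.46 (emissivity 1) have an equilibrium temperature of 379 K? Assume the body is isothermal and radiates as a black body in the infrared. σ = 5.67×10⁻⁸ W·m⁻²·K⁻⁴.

For an isothermal black-emitting sphere, (1−a)S·πr² = σ·4πr²·T⁴ ⇒ S = 4σT⁴/(1−a).
S = 4·5.67×10⁻⁸·(379)⁴/0.540 = 8666 W/m².
Flux falls as S = L/(4πd²), so d = √(L/(4πS)) = √(5.90×10²⁷/(4π·8666)).

d ≈ 2.33×10¹¹ m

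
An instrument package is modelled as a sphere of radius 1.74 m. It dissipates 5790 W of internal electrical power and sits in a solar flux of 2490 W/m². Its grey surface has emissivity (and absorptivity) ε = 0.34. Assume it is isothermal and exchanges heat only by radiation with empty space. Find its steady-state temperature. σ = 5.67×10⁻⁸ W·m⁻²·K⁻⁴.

At steady state, absorbed solar power + internal power = radiated power.
Absorbed: α·S·A_cross = 0.34·2490·9.511 = 8052 W (cross-section πr²).
Total input = 8052 + 5790 = 13840 W.
Radiated: εσ·A_surf·T⁴ with A_surf = 4πr² = 38.05 m².
T⁴ = 13840/(0.34·5.67×10⁻⁸·38.05) = 1.887×10¹⁰ K⁴.

T ≈ 371 K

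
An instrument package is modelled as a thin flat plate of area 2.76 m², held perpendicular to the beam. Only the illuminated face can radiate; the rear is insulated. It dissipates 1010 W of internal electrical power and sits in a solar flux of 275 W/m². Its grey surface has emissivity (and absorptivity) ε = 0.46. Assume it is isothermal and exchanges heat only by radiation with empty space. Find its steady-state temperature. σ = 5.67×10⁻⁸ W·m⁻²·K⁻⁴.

T ≈ 371 K

At steady state, absorbed solar power + internal power = radiated power.
Absorbed: α·S·A_cross = 0.46·275·2.760 = 349.1 W (cross-section A).
Total input = 349.1 + 1010 = 1359 W.
Radiated: εσ·A_surf·T⁴ with A_surf = A = 2.760 m².
T⁴ = 1359/(0.46·5.67×10⁻⁸·2.760) = 1.888×10¹⁰ K⁴.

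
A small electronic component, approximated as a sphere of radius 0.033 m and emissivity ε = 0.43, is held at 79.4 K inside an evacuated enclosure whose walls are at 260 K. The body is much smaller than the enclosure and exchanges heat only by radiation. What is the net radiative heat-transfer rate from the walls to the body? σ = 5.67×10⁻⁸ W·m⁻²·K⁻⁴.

For a small grey body in a large enclosure: P_net = εσA(T_body⁴ − T_wall⁴).
A = 4πr² = 0.01368 m²; T_body⁴ − T_wall⁴ = 3.974×10⁷ − 4.570×10⁹ = -4.530×10⁹ K⁴.
|P_net| = 0.43·5.67×10⁻⁸·0.01368·4.530×10⁹.

P_net ≈ 1.51 W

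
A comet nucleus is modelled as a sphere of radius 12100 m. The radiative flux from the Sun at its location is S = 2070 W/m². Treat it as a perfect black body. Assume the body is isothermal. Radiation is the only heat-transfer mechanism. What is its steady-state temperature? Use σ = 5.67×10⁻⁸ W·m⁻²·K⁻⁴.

T ≈ 309 K

At equilibrium, absorbed power = emitted power.
Absorbing cross-section = πr² = 4.600×10⁸ m²; emitting surface = 4πr² = 1.840×10⁹ m² (ratio 4).
S·A_cross = εσ·A_surf·T⁴  ⇒  T⁴ = S/(4σ).
T⁴ = 1.00·2070/(4·5.67×10⁻⁸) = 9.127×10⁹ K⁴.
T = (9.127×10⁹)^(1/4).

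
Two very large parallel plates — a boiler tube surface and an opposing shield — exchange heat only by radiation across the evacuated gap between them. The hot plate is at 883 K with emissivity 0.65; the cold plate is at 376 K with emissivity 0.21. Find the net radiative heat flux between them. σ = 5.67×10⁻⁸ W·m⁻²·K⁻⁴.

q ≈ 6290 W/m²

For two infinite grey parallel plates, q = σ(T₁⁴ − T₂⁴)/(1/ε₁ + 1/ε₂ − 1).
T₁⁴ − T₂⁴ = 6.079×10¹¹ − 1.999×10¹⁰ = 5.879×10¹¹ K⁴.
1/ε₁ + 1/ε₂ − 1 = 1.538 + 4.762 − 1 = 5.300.
q = 5.67×10⁻⁸ × 5.879×10¹¹ / 5.300.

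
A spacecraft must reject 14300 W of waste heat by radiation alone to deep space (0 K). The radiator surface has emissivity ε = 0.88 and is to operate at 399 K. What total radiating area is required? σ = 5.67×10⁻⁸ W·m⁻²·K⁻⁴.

A ≈ 11.3 m²

P = εσA T⁴ ⇒ A = P/(εσT⁴).
T⁴ = 2.534×10¹⁰ K⁴.
A = 14300/(0.88 × 5.67×10⁻⁸ × 2.534×10¹⁰).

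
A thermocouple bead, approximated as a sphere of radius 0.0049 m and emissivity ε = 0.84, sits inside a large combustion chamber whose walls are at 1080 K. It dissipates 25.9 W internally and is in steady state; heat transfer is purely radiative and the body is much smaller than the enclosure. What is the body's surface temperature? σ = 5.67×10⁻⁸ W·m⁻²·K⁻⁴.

For a small grey body in a large enclosure, net radiated power = εσA(T⁴ − T_w⁴).
Steady state: P = εσA(T⁴ − T_w⁴) with A = 4πr² = 3.017×10⁻⁴ m².
T⁴ = P/(εσA) + T_w⁴ = 25.9/(0.84·5.67×10⁻⁸·3.017×10⁻⁴) + (1080)⁴
    = 1.802×10¹² + 1.360×10¹² = 3.163×10¹² K⁴.

T ≈ 1330 K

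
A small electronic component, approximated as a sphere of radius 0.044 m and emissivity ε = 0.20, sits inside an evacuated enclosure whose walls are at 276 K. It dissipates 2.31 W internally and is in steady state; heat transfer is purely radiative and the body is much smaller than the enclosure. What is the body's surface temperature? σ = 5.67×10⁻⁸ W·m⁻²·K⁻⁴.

T ≈ 345 K

For a small grey body in a large enclosure, net radiated power = εσA(T⁴ − T_w⁴).
Steady state: P = εσA(T⁴ − T_w⁴) with A = 4πr² = 0.02433 m².
T⁴ = P/(εσA) + T_w⁴ = 2.31/(0.20·5.67×10⁻⁸·0.02433) + (276)⁴
    = 8.373×10⁹ + 5.803×10⁹ = 1.418×10¹⁰ K⁴.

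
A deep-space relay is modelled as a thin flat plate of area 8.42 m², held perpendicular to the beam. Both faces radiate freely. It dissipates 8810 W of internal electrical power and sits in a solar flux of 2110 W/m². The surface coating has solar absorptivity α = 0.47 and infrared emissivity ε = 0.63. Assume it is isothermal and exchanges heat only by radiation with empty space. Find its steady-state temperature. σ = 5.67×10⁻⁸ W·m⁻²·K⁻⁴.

At steady state, absorbed solar power + internal power = radiated power.
Absorbed: α·S·A_cross = 0.47·2110·8.420 = 8350 W (cross-section A).
Total input = 8350 + 8810 = 17160 W.
Radiated: εσ·A_surf·T⁴ with A_surf = 2A = 16.84 m².
T⁴ = 17160/(0.63·5.67×10⁻⁸·16.84) = 2.853×10¹⁰ K⁴.

T ≈ 411 K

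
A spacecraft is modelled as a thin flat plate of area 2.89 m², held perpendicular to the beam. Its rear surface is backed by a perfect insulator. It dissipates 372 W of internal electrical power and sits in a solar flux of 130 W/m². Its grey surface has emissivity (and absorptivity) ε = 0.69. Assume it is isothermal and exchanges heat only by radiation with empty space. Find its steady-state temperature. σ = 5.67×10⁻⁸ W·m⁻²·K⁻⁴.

At steady state, absorbed solar power + internal power = radiated power.
Absorbed: α·S·A_cross = 0.69·130·2.890 = 259.2 W (cross-section A).
Total input = 259.2 + 372 = 631.2 W.
Radiated: εσ·A_surf·T⁴ with A_surf = A = 2.890 m².
T⁴ = 631.2/(0.69·5.67×10⁻⁸·2.890) = 5.583×10⁹ K⁴.

T ≈ 273 K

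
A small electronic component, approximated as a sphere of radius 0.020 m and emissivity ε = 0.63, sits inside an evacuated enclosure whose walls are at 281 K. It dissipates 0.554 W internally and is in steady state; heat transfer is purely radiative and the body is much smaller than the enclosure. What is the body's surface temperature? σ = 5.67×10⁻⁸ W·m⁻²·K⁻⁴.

For a small grey body in a large enclosure, net radiated power = εσA(T⁴ − T_w⁴).
Steady state: P = εσA(T⁴ − T_w⁴) with A = 4πr² = 0.005027 m².
T⁴ = P/(εσA) + T_w⁴ = 0.554/(0.63·5.67×10⁻⁸·0.005027) + (281)⁴
    = 3.085×10⁹ + 6.235×10⁹ = 9.320×10⁹ K⁴.

T ≈ 311 K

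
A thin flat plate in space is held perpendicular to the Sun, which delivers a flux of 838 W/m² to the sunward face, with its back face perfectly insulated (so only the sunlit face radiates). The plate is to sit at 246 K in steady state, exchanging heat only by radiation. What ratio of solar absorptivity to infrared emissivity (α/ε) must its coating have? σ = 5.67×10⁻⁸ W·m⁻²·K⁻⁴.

α/ε ≈ 0.248

Balance: αS·A = εσ·1A·T⁴ ⇒ α/ε = σT⁴/S.
α/ε = 5.67×10⁻⁸·(246)⁴/838 = 5.67×10⁻⁸·3.662×10⁹/838.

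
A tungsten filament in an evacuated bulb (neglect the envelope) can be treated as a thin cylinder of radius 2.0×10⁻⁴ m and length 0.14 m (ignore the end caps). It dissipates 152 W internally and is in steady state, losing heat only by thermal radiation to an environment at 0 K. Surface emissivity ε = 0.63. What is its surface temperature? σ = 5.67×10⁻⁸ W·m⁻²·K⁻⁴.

Steady state: internal power = radiated power, P = εσA T⁴.
Radiating area A = 2πrL = 1.759×10⁻⁴ m².
T⁴ = P/(εσA) = 152/(0.63·5.67×10⁻⁸·1.759×10⁻⁴) = 2.419×10¹³ K⁴.
T = (2.419×10¹³)^(1/4).

T ≈ 2220 K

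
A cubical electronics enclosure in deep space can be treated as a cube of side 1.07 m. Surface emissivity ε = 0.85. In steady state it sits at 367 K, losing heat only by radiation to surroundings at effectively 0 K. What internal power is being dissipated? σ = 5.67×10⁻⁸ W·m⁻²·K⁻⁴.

P ≈ 6010 W

Steady state: P = εσA T⁴.
A = 6L² = 6.869 m²; T⁴ = (367)⁴ = 1.814×10¹⁰ K⁴.
P = 0.85 × 5.67×10⁻⁸ × 6.869 × 1.814×10¹⁰.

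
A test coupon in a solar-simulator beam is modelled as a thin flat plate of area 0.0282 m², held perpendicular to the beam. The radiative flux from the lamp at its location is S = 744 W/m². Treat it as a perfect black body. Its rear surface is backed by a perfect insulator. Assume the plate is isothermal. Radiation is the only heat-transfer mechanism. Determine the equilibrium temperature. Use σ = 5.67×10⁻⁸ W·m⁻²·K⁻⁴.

T ≈ 338 K

At equilibrium, absorbed power = emitted power.
Absorbing cross-section = A = 0.02820 m²; emitting surface = A = 0.02820 m² (ratio 1).
S·A_cross = εσ·A_surf·T⁴  ⇒  T⁴ = S/(1σ).
T⁴ = 1.00·744/(1·5.67×10⁻⁸) = 1.312×10¹⁰ K⁴.
T = (1.312×10¹⁰)^(1/4).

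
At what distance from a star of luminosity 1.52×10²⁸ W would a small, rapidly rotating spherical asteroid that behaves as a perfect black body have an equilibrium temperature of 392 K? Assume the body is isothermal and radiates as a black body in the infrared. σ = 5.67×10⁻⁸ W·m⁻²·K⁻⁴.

d ≈ 4.75×10¹¹ m

For an isothermal black-emitting sphere, (1−a)S·πr² = σ·4πr²·T⁴ ⇒ S = 4σT⁴/(1−a).
S = 4·5.67×10⁻⁸·(392)⁴/1.00 = 5355 W/m².
Flux falls as S = L/(4πd²), so d = √(L/(4πS)) = √(1.52×10²⁸/(4π·5355)).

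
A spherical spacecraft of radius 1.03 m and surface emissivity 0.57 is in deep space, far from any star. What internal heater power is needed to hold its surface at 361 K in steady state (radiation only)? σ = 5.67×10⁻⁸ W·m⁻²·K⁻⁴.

P = εσ·4πr²·T⁴.
4πr² = 13.33 m²; T⁴ = 1.698×10¹⁰ K⁴.
P = 0.57·5.67×10⁻⁸·13.33·1.698×10¹⁰.

P ≈ 7320 W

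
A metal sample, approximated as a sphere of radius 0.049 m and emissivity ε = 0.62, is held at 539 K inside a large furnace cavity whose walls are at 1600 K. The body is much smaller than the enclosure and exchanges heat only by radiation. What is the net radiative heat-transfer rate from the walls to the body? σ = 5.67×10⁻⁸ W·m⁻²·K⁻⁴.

P_net ≈ 6860 W

For a small grey body in a large enclosure: P_net = εσA(T_body⁴ − T_wall⁴).
A = 4πr² = 0.03017 m²; T_body⁴ − T_wall⁴ = 8.440×10¹⁰ − 6.554×10¹² = -6.469×10¹² K⁴.
|P_net| = 0.62·5.67×10⁻⁸·0.03017·6.469×10¹².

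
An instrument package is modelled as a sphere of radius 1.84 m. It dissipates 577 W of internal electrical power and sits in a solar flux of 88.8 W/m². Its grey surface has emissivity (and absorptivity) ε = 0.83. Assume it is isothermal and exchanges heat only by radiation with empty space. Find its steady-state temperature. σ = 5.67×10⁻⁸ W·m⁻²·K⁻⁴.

T ≈ 161 K

At steady state, absorbed solar power + internal power = radiated power.
Absorbed: α·S·A_cross = 0.83·88.8·10.64 = 783.9 W (cross-section πr²).
Total input = 783.9 + 577 = 1361 W.
Radiated: εσ·A_surf·T⁴ with A_surf = 4πr² = 42.54 m².
T⁴ = 1361/(0.83·5.67×10⁻⁸·42.54) = 6.797×10⁸ K⁴.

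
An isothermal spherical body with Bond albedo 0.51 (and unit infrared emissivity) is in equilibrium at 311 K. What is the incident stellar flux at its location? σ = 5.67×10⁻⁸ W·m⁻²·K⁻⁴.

(1−a)S·πr² = σ·4πr²·T⁴ ⇒ S = 4σT⁴/(1−a).
S = 4·5.67×10⁻⁸·9.355×10⁹/0.490.

S ≈ 4330 W/m²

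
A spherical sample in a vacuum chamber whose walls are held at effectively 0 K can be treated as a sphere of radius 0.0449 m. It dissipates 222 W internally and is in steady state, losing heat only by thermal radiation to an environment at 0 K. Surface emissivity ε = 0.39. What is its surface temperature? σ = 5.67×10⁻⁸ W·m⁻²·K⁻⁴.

T ≈ 793 K

Steady state: internal power = radiated power, P = εσA T⁴.
Radiating area A = 4πr² = 0.02533 m².
T⁴ = P/(εσA) = 222/(0.39·5.67×10⁻⁸·0.02533) = 3.963×10¹¹ K⁴.
T = (3.963×10¹¹)^(1/4).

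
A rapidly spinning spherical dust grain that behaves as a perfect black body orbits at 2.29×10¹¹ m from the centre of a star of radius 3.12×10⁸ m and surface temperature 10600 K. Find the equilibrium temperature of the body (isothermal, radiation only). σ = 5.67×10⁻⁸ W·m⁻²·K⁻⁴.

The star's surface emits σT_*⁴; at distance d the flux is S = σT_*⁴(R_*/d)².
S = 5.67×10⁻⁸·(10600)⁴·(3.12×10⁸/2.29×10¹¹)² = 1329 W/m².
For an isothermal sphere T⁴ = (1−a)S/(4σ) = 5.859×10⁹ K⁴.

T ≈ 277 K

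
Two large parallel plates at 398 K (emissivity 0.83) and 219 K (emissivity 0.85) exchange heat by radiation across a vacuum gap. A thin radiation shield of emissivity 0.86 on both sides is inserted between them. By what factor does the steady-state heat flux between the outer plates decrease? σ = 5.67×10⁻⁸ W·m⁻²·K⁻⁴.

factor ≈ 1.96

Without shield: q₀ = σΔ(T⁴)/(1/ε₁+1/ε₂−1) with denominator 1.381.
With shield the two gaps are in series; the resistances add: (1/ε₁+1/ε_s−1)+(1/ε_s+1/ε₂−1) = 1.368+1.339 = 2.707.
Heat-flux ratio q₀/q = 2.707/1.381.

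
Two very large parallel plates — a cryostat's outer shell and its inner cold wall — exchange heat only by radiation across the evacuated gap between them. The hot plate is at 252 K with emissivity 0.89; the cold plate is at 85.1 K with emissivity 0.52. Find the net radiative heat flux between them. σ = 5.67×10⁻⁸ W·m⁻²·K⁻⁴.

q ≈ 110 W/m²

For two infinite grey parallel plates, q = σ(T₁⁴ − T₂⁴)/(1/ε₁ + 1/ε₂ − 1).
T₁⁴ − T₂⁴ = 4.033×10⁹ − 5.245×10⁷ = 3.980×10⁹ K⁴.
1/ε₁ + 1/ε₂ − 1 = 1.124 + 1.923 − 1 = 2.047.
q = 5.67×10⁻⁸ × 3.980×10⁹ / 2.047.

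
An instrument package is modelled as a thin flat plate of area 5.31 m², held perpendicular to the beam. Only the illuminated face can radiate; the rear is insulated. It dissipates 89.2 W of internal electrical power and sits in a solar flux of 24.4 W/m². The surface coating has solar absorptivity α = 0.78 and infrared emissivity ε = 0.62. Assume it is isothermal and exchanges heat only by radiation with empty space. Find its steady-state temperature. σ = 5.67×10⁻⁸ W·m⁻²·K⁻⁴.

At steady state, absorbed solar power + internal power = radiated power.
Absorbed: α·S·A_cross = 0.78·24.4·5.310 = 101.1 W (cross-section A).
Total input = 101.1 + 89.2 = 190.3 W.
Radiated: εσ·A_surf·T⁴ with A_surf = A = 5.310 m².
T⁴ = 190.3/(0.62·5.67×10⁻⁸·5.310) = 1.019×10⁹ K⁴.

T ≈ 179 K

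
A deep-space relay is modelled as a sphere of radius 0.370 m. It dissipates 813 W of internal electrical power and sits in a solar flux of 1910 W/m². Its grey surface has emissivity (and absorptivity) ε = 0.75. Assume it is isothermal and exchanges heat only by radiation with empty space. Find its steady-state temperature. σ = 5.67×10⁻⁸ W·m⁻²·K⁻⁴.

T ≈ 374 K

At steady state, absorbed solar power + internal power = radiated power.
Absorbed: α·S·A_cross = 0.75·1910·0.4301 = 616.1 W (cross-section πr²).
Total input = 616.1 + 813 = 1429 W.
Radiated: εσ·A_surf·T⁴ with A_surf = 4πr² = 1.720 m².
T⁴ = 1429/(0.75·5.67×10⁻⁸·1.720) = 1.953×10¹⁰ K⁴.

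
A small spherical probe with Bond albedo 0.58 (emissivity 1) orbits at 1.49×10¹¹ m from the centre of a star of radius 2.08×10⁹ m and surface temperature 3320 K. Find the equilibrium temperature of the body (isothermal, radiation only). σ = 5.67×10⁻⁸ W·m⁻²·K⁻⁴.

T ≈ 223 K

The star's surface emits σT_*⁴; at distance d the flux is S = σT_*⁴(R_*/d)².
S = 5.67×10⁻⁸·(3320)⁴·(2.08×10⁹/1.49×10¹¹)² = 1342 W/m².
For an isothermal sphere T⁴ = (1−a)S/(4σ) = 2.486×10⁹ K⁴.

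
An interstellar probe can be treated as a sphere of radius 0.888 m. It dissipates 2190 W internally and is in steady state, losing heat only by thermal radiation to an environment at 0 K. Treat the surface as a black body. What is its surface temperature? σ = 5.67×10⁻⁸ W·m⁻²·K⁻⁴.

Steady state: internal power = radiated power, P = εσA T⁴.
Radiating area A = 4πr² = 9.909 m².
T⁴ = P/(εσA) = 2190/(1.0·5.67×10⁻⁸·9.909) = 3.898×10⁹ K⁴.
T = (3.898×10⁹)^(1/4).

T ≈ 250 K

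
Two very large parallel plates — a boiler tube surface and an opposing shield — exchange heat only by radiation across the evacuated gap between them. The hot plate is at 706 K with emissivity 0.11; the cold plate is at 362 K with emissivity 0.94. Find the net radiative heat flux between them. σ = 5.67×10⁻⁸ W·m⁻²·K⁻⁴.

q ≈ 1430 W/m²

For two infinite grey parallel plates, q = σ(T₁⁴ − T₂⁴)/(1/ε₁ + 1/ε₂ − 1).
T₁⁴ − T₂⁴ = 2.484×10¹¹ − 1.717×10¹⁰ = 2.313×10¹¹ K⁴.
1/ε₁ + 1/ε₂ − 1 = 9.091 + 1.064 − 1 = 9.155.
q = 5.67×10⁻⁸ × 2.313×10¹¹ / 9.155.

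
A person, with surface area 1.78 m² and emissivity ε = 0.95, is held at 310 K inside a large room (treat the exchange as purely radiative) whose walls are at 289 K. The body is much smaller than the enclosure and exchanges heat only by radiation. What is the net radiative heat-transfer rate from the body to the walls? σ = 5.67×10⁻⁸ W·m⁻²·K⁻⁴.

P_net ≈ 217 W

For a small grey body in a large enclosure: P_net = εσA(T_body⁴ − T_wall⁴).
A = 1.78 m²; T_body⁴ − T_wall⁴ = 9.235×10⁹ − 6.976×10⁹ = 2.259×10⁹ K⁴.
|P_net| = 0.95·5.67×10⁻⁸·1.780·2.259×10⁹.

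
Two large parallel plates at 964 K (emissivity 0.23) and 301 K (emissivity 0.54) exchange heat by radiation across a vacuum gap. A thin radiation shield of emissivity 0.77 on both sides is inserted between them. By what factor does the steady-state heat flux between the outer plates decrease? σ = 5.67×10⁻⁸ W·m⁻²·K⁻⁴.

Without shield: q₀ = σΔ(T⁴)/(1/ε₁+1/ε₂−1) with denominator 5.200.
With shield the two gaps are in series; the resistances add: (1/ε₁+1/ε_s−1)+(1/ε_s+1/ε₂−1) = 4.647+2.151 = 6.797.
Heat-flux ratio q₀/q = 6.797/5.200.

factor ≈ 1.31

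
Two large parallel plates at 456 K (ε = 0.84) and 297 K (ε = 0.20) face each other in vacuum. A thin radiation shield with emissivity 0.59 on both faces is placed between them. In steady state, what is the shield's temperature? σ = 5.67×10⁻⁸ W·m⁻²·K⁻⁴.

T_s ≈ 431 K

In steady state the net flux on the hot side equals that on the cold side.
σ(T₁⁴−T_s⁴)/D₁ = σ(T_s⁴−T₂⁴)/D₂, with D₁ = 1/ε₁+1/ε_s−1 = 1.885, D₂ = 1/ε_s+1/ε₂−1 = 5.695.
Solve for T_s⁴: T_s⁴ = (D₂·T₁⁴ + D₁·T₂⁴)/(D₁+D₂) = 3.442×10¹⁰ K⁴.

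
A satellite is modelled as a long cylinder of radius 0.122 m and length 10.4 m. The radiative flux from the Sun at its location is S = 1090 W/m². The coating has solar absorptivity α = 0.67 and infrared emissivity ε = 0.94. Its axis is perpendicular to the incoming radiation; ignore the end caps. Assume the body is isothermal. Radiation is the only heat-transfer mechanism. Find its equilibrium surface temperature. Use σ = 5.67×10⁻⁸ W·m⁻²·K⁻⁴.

T ≈ 257 K

At equilibrium, absorbed power = emitted power.
Absorbing cross-section = 2rL = 2.538 m²; emitting surface = 2πrL = 7.972 m² (ratio π).
αS·A_cross = εσ·A_surf·T⁴  ⇒  T⁴ = αS/(ε·πσ).
T⁴ = 0.670·1090/(0.94·π·5.67×10⁻⁸) = 4.362×10⁹ K⁴.
T = (4.362×10⁹)^(1/4).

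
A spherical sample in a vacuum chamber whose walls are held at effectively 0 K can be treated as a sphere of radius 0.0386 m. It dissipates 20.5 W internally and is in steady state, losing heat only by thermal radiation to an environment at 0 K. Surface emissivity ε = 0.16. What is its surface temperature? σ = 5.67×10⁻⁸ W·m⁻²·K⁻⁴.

Steady state: internal power = radiated power, P = εσA T⁴.
Radiating area A = 4πr² = 0.01872 m².
T⁴ = P/(εσA) = 20.5/(0.16·5.67×10⁻⁸·0.01872) = 1.207×10¹¹ K⁴.
T = (1.207×10¹¹)^(1/4).

T ≈ 589 K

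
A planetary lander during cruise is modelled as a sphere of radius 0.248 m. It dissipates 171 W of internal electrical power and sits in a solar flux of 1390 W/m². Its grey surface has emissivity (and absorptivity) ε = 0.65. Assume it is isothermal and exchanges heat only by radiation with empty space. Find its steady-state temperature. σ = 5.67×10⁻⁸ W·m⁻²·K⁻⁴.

At steady state, absorbed solar power + internal power = radiated power.
Absorbed: α·S·A_cross = 0.65·1390·0.1932 = 174.6 W (cross-section πr²).
Total input = 174.6 + 171 = 345.6 W.
Radiated: εσ·A_surf·T⁴ with A_surf = 4πr² = 0.7729 m².
T⁴ = 345.6/(0.65·5.67×10⁻⁸·0.7729) = 1.213×10¹⁰ K⁴.

T ≈ 332 K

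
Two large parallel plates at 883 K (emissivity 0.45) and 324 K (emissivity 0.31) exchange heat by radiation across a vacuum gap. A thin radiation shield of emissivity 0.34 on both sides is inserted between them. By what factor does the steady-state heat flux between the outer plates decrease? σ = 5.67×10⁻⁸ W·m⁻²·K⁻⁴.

factor ≈ 2.10

Without shield: q₀ = σΔ(T⁴)/(1/ε₁+1/ε₂−1) with denominator 4.448.
With shield the two gaps are in series; the resistances add: (1/ε₁+1/ε_s−1)+(1/ε_s+1/ε₂−1) = 4.163+5.167 = 9.330.
Heat-flux ratio q₀/q = 9.330/4.448.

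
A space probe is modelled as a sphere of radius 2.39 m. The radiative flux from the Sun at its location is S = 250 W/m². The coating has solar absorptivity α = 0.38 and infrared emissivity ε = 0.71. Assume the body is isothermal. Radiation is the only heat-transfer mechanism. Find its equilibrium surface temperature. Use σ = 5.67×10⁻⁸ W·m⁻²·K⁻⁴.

T ≈ 156 K

At equilibrium, absorbed power = emitted power.
Absorbing cross-section = πr² = 17.95 m²; emitting surface = 4πr² = 71.78 m² (ratio 4).
αS·A_cross = εσ·A_surf·T⁴  ⇒  T⁴ = αS/(ε·4σ).
T⁴ = 0.380·250/(0.71·4·5.67×10⁻⁸) = 5.900×10⁸ K⁴.
T = (5.900×10⁸)^(1/4).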